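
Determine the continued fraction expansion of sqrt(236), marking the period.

[15; (2, 1, 3, 5, 1, 6, 1, 5, 3, 1, 2, 30)]

Write x_i = (sqrt(236) + m_i)/d_i with (m_0, d_0) = (0, 1). a_0 = floor(sqrt(236)) = 15, since 15^2 = 225 <= 236 < 256 = 16^2.
Iterate m_{i+1} = d_i*a_i - m_i, d_{i+1} = (236 - m_{i+1}^2)/d_i, a_{i+1} = floor((a_0 + m_{i+1})/d_{i+1}):
  m_1 = 1*15 - 0 = 15, d_1 = (236 - 15^2)/1 = 11/1 = 11, a_1 = floor((15 + 15)/11) = 2.
  m_2 = 11*2 - 15 = 7, d_2 = (236 - 7^2)/11 = 187/11 = 17, a_2 = floor((15 + 7)/17) = 1.
  m_3 = 17*1 - 7 = 10, d_3 = (236 - 10^2)/17 = 136/17 = 8, a_3 = floor((15 + 10)/8) = 3.
  m_4 = 8*3 - 10 = 14, d_4 = (236 - 14^2)/8 = 40/8 = 5, a_4 = floor((15 + 14)/5) = 5.
  m_5 = 5*5 - 14 = 11, d_5 = (236 - 11^2)/5 = 115/5 = 23, a_5 = floor((15 + 11)/23) = 1.
  m_6 = 23*1 - 11 = 12, d_6 = (236 - 12^2)/23 = 92/23 = 4, a_6 = floor((15 + 12)/4) = 6.
  m_7 = 4*6 - 12 = 12, d_7 = (236 - 12^2)/4 = 92/4 = 23, a_7 = floor((15 + 12)/23) = 1.
  m_8 = 23*1 - 12 = 11, d_8 = (236 - 11^2)/23 = 115/23 = 5, a_8 = floor((15 + 11)/5) = 5.
  m_9 = 5*5 - 11 = 14, d_9 = (236 - 14^2)/5 = 40/5 = 8, a_9 = floor((15 + 14)/8) = 3.
  m_10 = 8*3 - 14 = 10, d_10 = (236 - 10^2)/8 = 136/8 = 17, a_10 = floor((15 + 10)/17) = 1.
  m_11 = 17*1 - 10 = 7, d_11 = (236 - 7^2)/17 = 187/17 = 11, a_11 = floor((15 + 7)/11) = 2.
  m_12 = 11*2 - 7 = 15, d_12 = (236 - 15^2)/11 = 11/11 = 1, a_12 = floor((15 + 15)/1) = 30.
  m_13 = 1*30 - 15 = 15, d_13 = (236 - 15^2)/1 = 11/1 = 11: (m_13, d_13) = (m_1, d_1) = (15, 11), so from here the quotients repeat a_1, ..., a_12; the period length is 12.
Hence the expansion of sqrt(236) is a_0 = 15 followed by the repeating block 2, 1, 3, 5, 1, 6, 1, 5, 3, 1, 2, 30 (period 12).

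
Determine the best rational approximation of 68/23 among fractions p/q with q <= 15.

Expand x = 68/23 as a continued fraction with the Euclidean algorithm:
  68 = 2*23 + 22, so a_0 = 2.
  23 = 1*22 + 1, so a_1 = 1.
  22 = 22*1 + 0, so a_2 = 22.
so x = [2; 1, 22].
Convergents (p_i = a_i*p_{i-1} + p_{i-2}, q_i = a_i*q_{i-1} + q_{i-2} with p_{-2}=0, p_{-1}=1, q_{-2}=1, q_{-1}=0), until the denominator exceeds 15:
  i=0: a_0=2, p_0 = 2*1 + 0 = 2, q_0 = 2*0 + 1 = 1.
  i=1: a_1=1, p_1 = 1*2 + 1 = 3, q_1 = 1*1 + 0 = 1.
  i=2: a_2=22, p_2 = 22*3 + 2 = 68, q_2 = 22*1 + 1 = 23.
q_2 = 23 > 15, so the last convergent with denominator <= 15 is p_1/q_1 = 3/1.
The closest fraction with denominator <= 15 is either p_1/q_1 or the intermediate fraction (k*p_1 + p_0)/(k*q_1 + q_0) with the largest k >= 1 whose denominator stays <= 15; these approach x as k grows, and every other convergent or intermediate fraction in range is farther away.
Largest k: floor((15 - q_0)/q_1) = floor((15 - 1)/1) = 14.
That gives (14*3 + 2)/(14*1 + 1) = 44/15.
Compare the errors: |x - 3/1| = |68*1 - 3*23|/(23*1) = 1/23, and |x - 44/15| = |68*15 - 44*23|/(23*15) = 8/345.
Cross-multiplying, 8*23 = 184 < 345 = 1*345, so 8/345 is smaller: the intermediate fraction 44/15 is closer to x than 3/1.

44/15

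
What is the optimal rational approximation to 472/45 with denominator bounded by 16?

21/2

Expand x = 472/45 as a continued fraction with the Euclidean algorithm:
  472 = 10*45 + 22, so a_0 = 10.
  45 = 2*22 + 1, so a_1 = 2.
  22 = 22*1 + 0, so a_2 = 22.
so x = [10; 2, 22].
Convergents (p_i = a_i*p_{i-1} + p_{i-2}, q_i = a_i*q_{i-1} + q_{i-2} with p_{-2}=0, p_{-1}=1, q_{-2}=1, q_{-1}=0), until the denominator exceeds 16:
  i=0: a_0=10, p_0 = 10*1 + 0 = 10, q_0 = 10*0 + 1 = 1.
  i=1: a_1=2, p_1 = 2*10 + 1 = 21, q_1 = 2*1 + 0 = 2.
  i=2: a_2=22, p_2 = 22*21 + 10 = 472, q_2 = 22*2 + 1 = 45.
q_2 = 45 > 16, so the last convergent with denominator <= 16 is p_1/q_1 = 21/2.
The closest fraction with denominator <= 16 is either p_1/q_1 or the intermediate fraction (k*p_1 + p_0)/(k*q_1 + q_0) with the largest k >= 1 whose denominator stays <= 16; these approach x as k grows, and every other convergent or intermediate fraction in range is farther away.
Largest k: floor((16 - q_0)/q_1) = floor((16 - 1)/2) = 7.
That gives (7*21 + 10)/(7*2 + 1) = 157/15.
Compare the errors: |x - 21/2| = |472*2 - 21*45|/(45*2) = 1/90, and |x - 157/15| = |472*15 - 157*45|/(45*15) = 15/675.
Cross-multiplying, 1*675 = 675 < 1350 = 15*90, so 1/90 is smaller: the convergent 21/2 is closer to x than 157/15.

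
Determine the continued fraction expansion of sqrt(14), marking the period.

[3; (1, 2, 1, 6)]

Write x_i = (sqrt(14) + m_i)/d_i with (m_0, d_0) = (0, 1). a_0 = floor(sqrt(14)) = 3, since 3^2 = 9 <= 14 < 16 = 4^2.
Iterate m_{i+1} = d_i*a_i - m_i, d_{i+1} = (14 - m_{i+1}^2)/d_i, a_{i+1} = floor((a_0 + m_{i+1})/d_{i+1}):
  m_1 = 1*3 - 0 = 3, d_1 = (14 - 3^2)/1 = 5/1 = 5, a_1 = floor((3 + 3)/5) = 1.
  m_2 = 5*1 - 3 = 2, d_2 = (14 - 2^2)/5 = 10/5 = 2, a_2 = floor((3 + 2)/2) = 2.
  m_3 = 2*2 - 2 = 2, d_3 = (14 - 2^2)/2 = 10/2 = 5, a_3 = floor((3 + 2)/5) = 1.
  m_4 = 5*1 - 2 = 3, d_4 = (14 - 3^2)/5 = 5/5 = 1, a_4 = floor((3 + 3)/1) = 6.
  m_5 = 1*6 - 3 = 3, d_5 = (14 - 3^2)/1 = 5/1 = 5: (m_5, d_5) = (m_1, d_1) = (3, 5), so from here the quotients repeat a_1, ..., a_4; the period length is 4.
Hence the expansion of sqrt(14) is a_0 = 3 followed by the repeating block 1, 2, 1, 6 (period 4).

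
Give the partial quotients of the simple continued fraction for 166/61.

Run the Euclidean algorithm on 166 and 61; the successive quotients are the partial quotients a_0, a_1, ... (each step inverts the fractional part left over by the previous one):
  166 = 2*61 + 44, so a_0 = 2.
  61 = 1*44 + 17, so a_1 = 1.
  44 = 2*17 + 10, so a_2 = 2.
  17 = 1*10 + 7, so a_3 = 1.
  10 = 1*7 + 3, so a_4 = 1.
  7 = 2*3 + 1, so a_5 = 2.
  3 = 3*1 + 0, so a_6 = 3.
The remainder reaches 0 after 7 divisions, so the expansion has 7 partial quotients, read off in order.

[2; 1, 2, 1, 1, 2, 3]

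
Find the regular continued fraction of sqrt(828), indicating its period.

[28; (1, 3, 2, 3, 1, 56)]

Write x_i = (sqrt(828) + m_i)/d_i with (m_0, d_0) = (0, 1). a_0 = floor(sqrt(828)) = 28, since 28^2 = 784 <= 828 < 841 = 29^2.
Iterate m_{i+1} = d_i*a_i - m_i, d_{i+1} = (828 - m_{i+1}^2)/d_i, a_{i+1} = floor((a_0 + m_{i+1})/d_{i+1}):
  m_1 = 1*28 - 0 = 28, d_1 = (828 - 28^2)/1 = 44/1 = 44, a_1 = floor((28 + 28)/44) = 1.
  m_2 = 44*1 - 28 = 16, d_2 = (828 - 16^2)/44 = 572/44 = 13, a_2 = floor((28 + 16)/13) = 3.
  m_3 = 13*3 - 16 = 23, d_3 = (828 - 23^2)/13 = 299/13 = 23, a_3 = floor((28 + 23)/23) = 2.
  m_4 = 23*2 - 23 = 23, d_4 = (828 - 23^2)/23 = 299/23 = 13, a_4 = floor((28 + 23)/13) = 3.
  m_5 = 13*3 - 23 = 16, d_5 = (828 - 16^2)/13 = 572/13 = 44, a_5 = floor((28 + 16)/44) = 1.
  m_6 = 44*1 - 16 = 28, d_6 = (828 - 28^2)/44 = 44/44 = 1, a_6 = floor((28 + 28)/1) = 56.
  m_7 = 1*56 - 28 = 28, d_7 = (828 - 28^2)/1 = 44/1 = 44: (m_7, d_7) = (m_1, d_1) = (28, 44), so from here the quotients repeat a_1, ..., a_6; the period length is 6.
Hence the expansion of sqrt(828) is a_0 = 28 followed by the repeating block 1, 3, 2, 3, 1, 56 (period 6).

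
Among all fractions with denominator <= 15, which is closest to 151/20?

83/11

Expand x = 151/20 as a continued fraction with the Euclidean algorithm:
  151 = 7*20 + 11, so a_0 = 7.
  20 = 1*11 + 9, so a_1 = 1.
  11 = 1*9 + 2, so a_2 = 1.
  9 = 4*2 + 1, so a_3 = 4.
  2 = 2*1 + 0, so a_4 = 2.
so x = [7; 1, 1, 4, 2].
Convergents (p_i = a_i*p_{i-1} + p_{i-2}, q_i = a_i*q_{i-1} + q_{i-2} with p_{-2}=0, p_{-1}=1, q_{-2}=1, q_{-1}=0), until the denominator exceeds 15:
  i=0: a_0=7, p_0 = 7*1 + 0 = 7, q_0 = 7*0 + 1 = 1.
  i=1: a_1=1, p_1 = 1*7 + 1 = 8, q_1 = 1*1 + 0 = 1.
  i=2: a_2=1, p_2 = 1*8 + 7 = 15, q_2 = 1*1 + 1 = 2.
  i=3: a_3=4, p_3 = 4*15 + 8 = 68, q_3 = 4*2 + 1 = 9.
  i=4: a_4=2, p_4 = 2*68 + 15 = 151, q_4 = 2*9 + 2 = 20.
q_4 = 20 > 15, so the last convergent with denominator <= 15 is p_3/q_3 = 68/9.
The closest fraction with denominator <= 15 is either p_3/q_3 or the intermediate fraction (k*p_3 + p_2)/(k*q_3 + q_2) with the largest k >= 1 whose denominator stays <= 15; these approach x as k grows, and every other convergent or intermediate fraction in range is farther away.
Largest k: floor((15 - q_2)/q_3) = floor((15 - 2)/9) = 1.
That gives (1*68 + 15)/(1*9 + 2) = 83/11.
Compare the errors: |x - 68/9| = |151*9 - 68*20|/(20*9) = 1/180, and |x - 83/11| = |151*11 - 83*20|/(20*11) = 1/220.
Cross-multiplying, 1*180 = 180 < 220 = 1*220, so 1/220 is smaller: the intermediate fraction 83/11 is closer to x than 68/9.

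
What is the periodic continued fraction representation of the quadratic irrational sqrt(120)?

[10; (1, 20)]

Write x_i = (sqrt(120) + m_i)/d_i with (m_0, d_0) = (0, 1). a_0 = floor(sqrt(120)) = 10, since 10^2 = 100 <= 120 < 121 = 11^2.
Iterate m_{i+1} = d_i*a_i - m_i, d_{i+1} = (120 - m_{i+1}^2)/d_i, a_{i+1} = floor((a_0 + m_{i+1})/d_{i+1}):
  m_1 = 1*10 - 0 = 10, d_1 = (120 - 10^2)/1 = 20/1 = 20, a_1 = floor((10 + 10)/20) = 1.
  m_2 = 20*1 - 10 = 10, d_2 = (120 - 10^2)/20 = 20/20 = 1, a_2 = floor((10 + 10)/1) = 20.
  m_3 = 1*20 - 10 = 10, d_3 = (120 - 10^2)/1 = 20/1 = 20: (m_3, d_3) = (m_1, d_1) = (10, 20), so from here the quotients repeat a_1, a_2; the period length is 2.
Hence the expansion of sqrt(120) is a_0 = 10 followed by the repeating block 1, 20 (period 2).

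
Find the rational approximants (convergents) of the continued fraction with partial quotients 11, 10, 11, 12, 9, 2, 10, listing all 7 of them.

11/1, 111/10, 1232/111, 14895/1342, 135287/12189, 285469/25720, 2989977/269389

Using the convergent recurrence p_i = a_i*p_{i-1} + p_{i-2}, q_i = a_i*q_{i-1} + q_{i-2} with p_{-2}=0, p_{-1}=1, q_{-2}=1, q_{-1}=0:
  i=0: a_0=11, p_0 = 11*1 + 0 = 11, q_0 = 11*0 + 1 = 1.
  i=1: a_1=10, p_1 = 10*11 + 1 = 111, q_1 = 10*1 + 0 = 10.
  i=2: a_2=11, p_2 = 11*111 + 11 = 1232, q_2 = 11*10 + 1 = 111.
  i=3: a_3=12, p_3 = 12*1232 + 111 = 14895, q_3 = 12*111 + 10 = 1342.
  i=4: a_4=9, p_4 = 9*14895 + 1232 = 135287, q_4 = 9*1342 + 111 = 12189.
  i=5: a_5=2, p_5 = 2*135287 + 14895 = 285469, q_5 = 2*12189 + 1342 = 25720.
  i=6: a_6=10, p_6 = 10*285469 + 135287 = 2989977, q_6 = 10*25720 + 12189 = 269389.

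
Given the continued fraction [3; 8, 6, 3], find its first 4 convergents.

3/1, 25/8, 153/49, 484/155

Using the convergent recurrence p_i = a_i*p_{i-1} + p_{i-2}, q_i = a_i*q_{i-1} + q_{i-2} with p_{-2}=0, p_{-1}=1, q_{-2}=1, q_{-1}=0:
  i=0: a_0=3, p_0 = 3*1 + 0 = 3, q_0 = 3*0 + 1 = 1.
  i=1: a_1=8, p_1 = 8*3 + 1 = 25, q_1 = 8*1 + 0 = 8.
  i=2: a_2=6, p_2 = 6*25 + 3 = 153, q_2 = 6*8 + 1 = 49.
  i=3: a_3=3, p_3 = 3*153 + 25 = 484, q_3 = 3*49 + 8 = 155.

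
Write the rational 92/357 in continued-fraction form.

[0; 3, 1, 7, 2, 1, 3]

Run the Euclidean algorithm on 92 and 357; the successive quotients are the partial quotients a_0, a_1, ... (each step inverts the fractional part left over by the previous one):
  92 = 0*357 + 92, so a_0 = 0.
  357 = 3*92 + 81, so a_1 = 3.
  92 = 1*81 + 11, so a_2 = 1.
  81 = 7*11 + 4, so a_3 = 7.
  11 = 2*4 + 3, so a_4 = 2.
  4 = 1*3 + 1, so a_5 = 1.
  3 = 3*1 + 0, so a_6 = 3.
The remainder reaches 0 after 7 divisions, so the expansion has 7 partial quotients, read off in order.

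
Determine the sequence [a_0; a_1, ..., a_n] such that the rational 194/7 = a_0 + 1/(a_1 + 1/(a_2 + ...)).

Run the Euclidean algorithm on 194 and 7; the successive quotients are the partial quotients a_0, a_1, ... (each step inverts the fractional part left over by the previous one):
  194 = 27*7 + 5, so a_0 = 27.
  7 = 1*5 + 2, so a_1 = 1.
  5 = 2*2 + 1, so a_2 = 2.
  2 = 2*1 + 0, so a_3 = 2.
The remainder reaches 0 after 4 divisions, so the expansion has 4 partial quotients, read off in order.

[27; 1, 2, 2]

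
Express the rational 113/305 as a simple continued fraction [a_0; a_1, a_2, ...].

[0; 2, 1, 2, 3, 11]

Run the Euclidean algorithm on 113 and 305; the successive quotients are the partial quotients a_0, a_1, ... (each step inverts the fractional part left over by the previous one):
  113 = 0*305 + 113, so a_0 = 0.
  305 = 2*113 + 79, so a_1 = 2.
  113 = 1*79 + 34, so a_2 = 1.
  79 = 2*34 + 11, so a_3 = 2.
  34 = 3*11 + 1, so a_4 = 3.
  11 = 11*1 + 0, so a_5 = 11.
The remainder reaches 0 after 6 divisions, so the expansion has 6 partial quotients, read off in order.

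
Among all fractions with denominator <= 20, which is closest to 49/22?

29/13

Expand x = 49/22 as a continued fraction with the Euclidean algorithm:
  49 = 2*22 + 5, so a_0 = 2.
  22 = 4*5 + 2, so a_1 = 4.
  5 = 2*2 + 1, so a_2 = 2.
  2 = 2*1 + 0, so a_3 = 2.
so x = [2; 4, 2, 2].
Convergents (p_i = a_i*p_{i-1} + p_{i-2}, q_i = a_i*q_{i-1} + q_{i-2} with p_{-2}=0, p_{-1}=1, q_{-2}=1, q_{-1}=0), until the denominator exceeds 20:
  i=0: a_0=2, p_0 = 2*1 + 0 = 2, q_0 = 2*0 + 1 = 1.
  i=1: a_1=4, p_1 = 4*2 + 1 = 9, q_1 = 4*1 + 0 = 4.
  i=2: a_2=2, p_2 = 2*9 + 2 = 20, q_2 = 2*4 + 1 = 9.
  i=3: a_3=2, p_3 = 2*20 + 9 = 49, q_3 = 2*9 + 4 = 22.
q_3 = 22 > 20, so the last convergent with denominator <= 20 is p_2/q_2 = 20/9.
The closest fraction with denominator <= 20 is either p_2/q_2 or the intermediate fraction (k*p_2 + p_1)/(k*q_2 + q_1) with the largest k >= 1 whose denominator stays <= 20; these approach x as k grows, and every other convergent or intermediate fraction in range is farther away.
Largest k: floor((20 - q_1)/q_2) = floor((20 - 4)/9) = 1.
That gives (1*20 + 9)/(1*9 + 4) = 29/13.
Compare the errors: |x - 20/9| = |49*9 - 20*22|/(22*9) = 1/198, and |x - 29/13| = |49*13 - 29*22|/(22*13) = 1/286.
Cross-multiplying, 1*198 = 198 < 286 = 1*286, so 1/286 is smaller: the intermediate fraction 29/13 is closer to x than 20/9.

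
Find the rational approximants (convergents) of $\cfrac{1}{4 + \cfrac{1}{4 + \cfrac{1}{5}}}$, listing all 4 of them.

0/1, 1/4, 4/17, 21/89

Using the convergent recurrence p_i = a_i*p_{i-1} + p_{i-2}, q_i = a_i*q_{i-1} + q_{i-2} with p_{-2}=0, p_{-1}=1, q_{-2}=1, q_{-1}=0:
  i=0: a_0=0, p_0 = 0*1 + 0 = 0, q_0 = 0*0 + 1 = 1.
  i=1: a_1=4, p_1 = 4*0 + 1 = 1, q_1 = 4*1 + 0 = 4.
  i=2: a_2=4, p_2 = 4*1 + 0 = 4, q_2 = 4*4 + 1 = 17.
  i=3: a_3=5, p_3 = 5*4 + 1 = 21, q_3 = 5*17 + 4 = 89.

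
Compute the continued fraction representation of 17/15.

[1; 7, 2]

Run the Euclidean algorithm on 17 and 15; the successive quotients are the partial quotients a_0, a_1, ... (each step inverts the fractional part left over by the previous one):
  17 = 1*15 + 2, so a_0 = 1.
  15 = 7*2 + 1, so a_1 = 7.
  2 = 2*1 + 0, so a_2 = 2.
The remainder reaches 0 after 3 divisions, so the expansion has 3 partial quotients, read off in order.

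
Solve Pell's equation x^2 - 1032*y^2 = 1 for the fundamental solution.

(x, y) = (257, 8)

First expand sqrt(1032) as a continued fraction. With x_i = (sqrt(1032) + m_i)/d_i and (m_0, d_0) = (0, 1): a_0 = floor(sqrt(1032)) = 32, since 32^2 = 1024 <= 1032 < 1089 = 33^2.
Iterate m_{i+1} = d_i*a_i - m_i, d_{i+1} = (1032 - m_{i+1}^2)/d_i, a_{i+1} = floor((a_0 + m_{i+1})/d_{i+1}):
  m_1 = 1*32 - 0 = 32, d_1 = (1032 - 32^2)/1 = 8/1 = 8, a_1 = floor((32 + 32)/8) = 8.
  m_2 = 8*8 - 32 = 32, d_2 = (1032 - 32^2)/8 = 8/8 = 1, a_2 = floor((32 + 32)/1) = 64.
  m_3 = 1*64 - 32 = 32, d_3 = (1032 - 32^2)/1 = 8/1 = 8: (m_3, d_3) = (m_1, d_1) = (32, 8), so from here the quotients repeat a_1, a_2; the period length is 2.
So sqrt(1032) = [32; (8, 64)] with period length k = 2.
k is even, so the fundamental solution of x^2 - 1032y^2 = 1 is (p_{k-1}, q_{k-1}) = (p_1, q_1); compute convergents through index 1.
Convergents (p_i = a_i*p_{i-1} + p_{i-2}, q_i = a_i*q_{i-1} + q_{i-2} with p_{-2}=0, p_{-1}=1, q_{-2}=1, q_{-1}=0):
  i=0: a_0=32, p_0 = 32*1 + 0 = 32, q_0 = 32*0 + 1 = 1.
  i=1: a_1=8, p_1 = 8*32 + 1 = 257, q_1 = 8*1 + 0 = 8.
Check: 257^2 - 1032*8^2 = 66049 - 66048 = 1, so (x, y) = (257, 8) solves the equation, and by the theorem it is the least positive solution.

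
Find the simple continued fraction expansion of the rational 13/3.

Run the Euclidean algorithm on 13 and 3; the successive quotients are the partial quotients a_0, a_1, ... (each step inverts the fractional part left over by the previous one):
  13 = 4*3 + 1, so a_0 = 4.
  3 = 3*1 + 0, so a_1 = 3.
The remainder reaches 0 after 2 divisions, so the expansion has 2 partial quotients, read off in order.

[4; 3]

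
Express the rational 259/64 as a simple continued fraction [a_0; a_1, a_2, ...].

Run the Euclidean algorithm on 259 and 64; the successive quotients are the partial quotients a_0, a_1, ... (each step inverts the fractional part left over by the previous one):
  259 = 4*64 + 3, so a_0 = 4.
  64 = 21*3 + 1, so a_1 = 21.
  3 = 3*1 + 0, so a_2 = 3.
The remainder reaches 0 after 3 divisions, so the expansion has 3 partial quotients, read off in order.

[4; 21, 3]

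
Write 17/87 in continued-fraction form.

[0; 5, 8, 2]

Run the Euclidean algorithm on 17 and 87; the successive quotients are the partial quotients a_0, a_1, ... (each step inverts the fractional part left over by the previous one):
  17 = 0*87 + 17, so a_0 = 0.
  87 = 5*17 + 2, so a_1 = 5.
  17 = 8*2 + 1, so a_2 = 8.
  2 = 2*1 + 0, so a_3 = 2.
The remainder reaches 0 after 4 divisions, so the expansion has 4 partial quotients, read off in order.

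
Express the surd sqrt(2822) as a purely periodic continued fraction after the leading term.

Write x_i = (sqrt(2822) + m_i)/d_i with (m_0, d_0) = (0, 1). a_0 = floor(sqrt(2822)) = 53, since 53^2 = 2809 <= 2822 < 2916 = 54^2.
Iterate m_{i+1} = d_i*a_i - m_i, d_{i+1} = (2822 - m_{i+1}^2)/d_i, a_{i+1} = floor((a_0 + m_{i+1})/d_{i+1}):
  m_1 = 1*53 - 0 = 53, d_1 = (2822 - 53^2)/1 = 13/1 = 13, a_1 = floor((53 + 53)/13) = 8.
  m_2 = 13*8 - 53 = 51, d_2 = (2822 - 51^2)/13 = 221/13 = 17, a_2 = floor((53 + 51)/17) = 6.
  m_3 = 17*6 - 51 = 51, d_3 = (2822 - 51^2)/17 = 221/17 = 13, a_3 = floor((53 + 51)/13) = 8.
  m_4 = 13*8 - 51 = 53, d_4 = (2822 - 53^2)/13 = 13/13 = 1, a_4 = floor((53 + 53)/1) = 106.
  m_5 = 1*106 - 53 = 53, d_5 = (2822 - 53^2)/1 = 13/1 = 13: (m_5, d_5) = (m_1, d_1) = (53, 13), so from here the quotients repeat a_1, ..., a_4; the period length is 4.
Hence the expansion of sqrt(2822) is a_0 = 53 followed by the repeating block 8, 6, 8, 106 (period 4).

[53; (8, 6, 8, 106)]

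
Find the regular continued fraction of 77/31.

[2; 2, 15]

Run the Euclidean algorithm on 77 and 31; the successive quotients are the partial quotients a_0, a_1, ... (each step inverts the fractional part left over by the previous one):
  77 = 2*31 + 15, so a_0 = 2.
  31 = 2*15 + 1, so a_1 = 2.
  15 = 15*1 + 0, so a_2 = 15.
The remainder reaches 0 after 3 divisions, so the expansion has 3 partial quotients, read off in order.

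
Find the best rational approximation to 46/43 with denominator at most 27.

Expand x = 46/43 as a continued fraction with the Euclidean algorithm:
  46 = 1*43 + 3, so a_0 = 1.
  43 = 14*3 + 1, so a_1 = 14.
  3 = 3*1 + 0, so a_2 = 3.
so x = [1; 14, 3].
Convergents (p_i = a_i*p_{i-1} + p_{i-2}, q_i = a_i*q_{i-1} + q_{i-2} with p_{-2}=0, p_{-1}=1, q_{-2}=1, q_{-1}=0), until the denominator exceeds 27:
  i=0: a_0=1, p_0 = 1*1 + 0 = 1, q_0 = 1*0 + 1 = 1.
  i=1: a_1=14, p_1 = 14*1 + 1 = 15, q_1 = 14*1 + 0 = 14.
  i=2: a_2=3, p_2 = 3*15 + 1 = 46, q_2 = 3*14 + 1 = 43.
q_2 = 43 > 27, so the last convergent with denominator <= 27 is p_1/q_1 = 15/14.
The closest fraction with denominator <= 27 is either p_1/q_1 or the intermediate fraction (k*p_1 + p_0)/(k*q_1 + q_0) with the largest k >= 1 whose denominator stays <= 27; these approach x as k grows, and every other convergent or intermediate fraction in range is farther away.
Largest k: floor((27 - q_0)/q_1) = floor((27 - 1)/14) = 1.
That gives (1*15 + 1)/(1*14 + 1) = 16/15.
Compare the errors: |x - 15/14| = |46*14 - 15*43|/(43*14) = 1/602, and |x - 16/15| = |46*15 - 16*43|/(43*15) = 2/645.
Cross-multiplying, 1*645 = 645 < 1204 = 2*602, so 1/602 is smaller: the convergent 15/14 is closer to x than 16/15.

15/14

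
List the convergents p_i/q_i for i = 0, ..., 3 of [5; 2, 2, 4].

Using the convergent recurrence p_i = a_i*p_{i-1} + p_{i-2}, q_i = a_i*q_{i-1} + q_{i-2} with p_{-2}=0, p_{-1}=1, q_{-2}=1, q_{-1}=0:
  i=0: a_0=5, p_0 = 5*1 + 0 = 5, q_0 = 5*0 + 1 = 1.
  i=1: a_1=2, p_1 = 2*5 + 1 = 11, q_1 = 2*1 + 0 = 2.
  i=2: a_2=2, p_2 = 2*11 + 5 = 27, q_2 = 2*2 + 1 = 5.
  i=3: a_3=4, p_3 = 4*27 + 11 = 119, q_3 = 4*5 + 2 = 22.

5/1, 11/2, 27/5, 119/22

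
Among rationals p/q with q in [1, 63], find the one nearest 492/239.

35/17

Expand x = 492/239 as a continued fraction with the Euclidean algorithm:
  492 = 2*239 + 14, so a_0 = 2.
  239 = 17*14 + 1, so a_1 = 17.
  14 = 14*1 + 0, so a_2 = 14.
so x = [2; 17, 14].
Convergents (p_i = a_i*p_{i-1} + p_{i-2}, q_i = a_i*q_{i-1} + q_{i-2} with p_{-2}=0, p_{-1}=1, q_{-2}=1, q_{-1}=0), until the denominator exceeds 63:
  i=0: a_0=2, p_0 = 2*1 + 0 = 2, q_0 = 2*0 + 1 = 1.
  i=1: a_1=17, p_1 = 17*2 + 1 = 35, q_1 = 17*1 + 0 = 17.
  i=2: a_2=14, p_2 = 14*35 + 2 = 492, q_2 = 14*17 + 1 = 239.
q_2 = 239 > 63, so the last convergent with denominator <= 63 is p_1/q_1 = 35/17.
The closest fraction with denominator <= 63 is either p_1/q_1 or the intermediate fraction (k*p_1 + p_0)/(k*q_1 + q_0) with the largest k >= 1 whose denominator stays <= 63; these approach x as k grows, and every other convergent or intermediate fraction in range is farther away.
Largest k: floor((63 - q_0)/q_1) = floor((63 - 1)/17) = 3.
That gives (3*35 + 2)/(3*17 + 1) = 107/52.
Compare the errors: |x - 35/17| = |492*17 - 35*239|/(239*17) = 1/4063, and |x - 107/52| = |492*52 - 107*239|/(239*52) = 11/12428.
Cross-multiplying, 1*12428 = 12428 < 44693 = 11*4063, so 1/4063 is smaller: the convergent 35/17 is closer to x than 107/52.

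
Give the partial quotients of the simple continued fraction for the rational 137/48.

[2; 1, 5, 1, 6]

Run the Euclidean algorithm on 137 and 48; the successive quotients are the partial quotients a_0, a_1, ... (each step inverts the fractional part left over by the previous one):
  137 = 2*48 + 41, so a_0 = 2.
  48 = 1*41 + 7, so a_1 = 1.
  41 = 5*7 + 6, so a_2 = 5.
  7 = 1*6 + 1, so a_3 = 1.
  6 = 6*1 + 0, so a_4 = 6.
The remainder reaches 0 after 5 divisions, so the expansion has 5 partial quotients, read off in order.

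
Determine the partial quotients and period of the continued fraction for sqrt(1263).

[35; (1, 1, 5, 1, 22, 1, 5, 1, 1, 70)]

Write x_i = (sqrt(1263) + m_i)/d_i with (m_0, d_0) = (0, 1). a_0 = floor(sqrt(1263)) = 35, since 35^2 = 1225 <= 1263 < 1296 = 36^2.
Iterate m_{i+1} = d_i*a_i - m_i, d_{i+1} = (1263 - m_{i+1}^2)/d_i, a_{i+1} = floor((a_0 + m_{i+1})/d_{i+1}):
  m_1 = 1*35 - 0 = 35, d_1 = (1263 - 35^2)/1 = 38/1 = 38, a_1 = floor((35 + 35)/38) = 1.
  m_2 = 38*1 - 35 = 3, d_2 = (1263 - 3^2)/38 = 1254/38 = 33, a_2 = floor((35 + 3)/33) = 1.
  m_3 = 33*1 - 3 = 30, d_3 = (1263 - 30^2)/33 = 363/33 = 11, a_3 = floor((35 + 30)/11) = 5.
  m_4 = 11*5 - 30 = 25, d_4 = (1263 - 25^2)/11 = 638/11 = 58, a_4 = floor((35 + 25)/58) = 1.
  m_5 = 58*1 - 25 = 33, d_5 = (1263 - 33^2)/58 = 174/58 = 3, a_5 = floor((35 + 33)/3) = 22.
  m_6 = 3*22 - 33 = 33, d_6 = (1263 - 33^2)/3 = 174/3 = 58, a_6 = floor((35 + 33)/58) = 1.
  m_7 = 58*1 - 33 = 25, d_7 = (1263 - 25^2)/58 = 638/58 = 11, a_7 = floor((35 + 25)/11) = 5.
  m_8 = 11*5 - 25 = 30, d_8 = (1263 - 30^2)/11 = 363/11 = 33, a_8 = floor((35 + 30)/33) = 1.
  m_9 = 33*1 - 30 = 3, d_9 = (1263 - 3^2)/33 = 1254/33 = 38, a_9 = floor((35 + 3)/38) = 1.
  m_10 = 38*1 - 3 = 35, d_10 = (1263 - 35^2)/38 = 38/38 = 1, a_10 = floor((35 + 35)/1) = 70.
  m_11 = 1*70 - 35 = 35, d_11 = (1263 - 35^2)/1 = 38/1 = 38: (m_11, d_11) = (m_1, d_1) = (35, 38), so from here the quotients repeat a_1, ..., a_10; the period length is 10.
Hence the expansion of sqrt(1263) is a_0 = 35 followed by the repeating block 1, 1, 5, 1, 22, 1, 5, 1, 1, 70 (period 10).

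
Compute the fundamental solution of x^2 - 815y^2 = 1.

First expand sqrt(815) as a continued fraction. With x_i = (sqrt(815) + m_i)/d_i and (m_0, d_0) = (0, 1): a_0 = floor(sqrt(815)) = 28, since 28^2 = 784 <= 815 < 841 = 29^2.
Iterate m_{i+1} = d_i*a_i - m_i, d_{i+1} = (815 - m_{i+1}^2)/d_i, a_{i+1} = floor((a_0 + m_{i+1})/d_{i+1}):
  m_1 = 1*28 - 0 = 28, d_1 = (815 - 28^2)/1 = 31/1 = 31, a_1 = floor((28 + 28)/31) = 1.
  m_2 = 31*1 - 28 = 3, d_2 = (815 - 3^2)/31 = 806/31 = 26, a_2 = floor((28 + 3)/26) = 1.
  m_3 = 26*1 - 3 = 23, d_3 = (815 - 23^2)/26 = 286/26 = 11, a_3 = floor((28 + 23)/11) = 4.
  m_4 = 11*4 - 23 = 21, d_4 = (815 - 21^2)/11 = 374/11 = 34, a_4 = floor((28 + 21)/34) = 1.
  m_5 = 34*1 - 21 = 13, d_5 = (815 - 13^2)/34 = 646/34 = 19, a_5 = floor((28 + 13)/19) = 2.
  m_6 = 19*2 - 13 = 25, d_6 = (815 - 25^2)/19 = 190/19 = 10, a_6 = floor((28 + 25)/10) = 5.
  m_7 = 10*5 - 25 = 25, d_7 = (815 - 25^2)/10 = 190/10 = 19, a_7 = floor((28 + 25)/19) = 2.
  m_8 = 19*2 - 25 = 13, d_8 = (815 - 13^2)/19 = 646/19 = 34, a_8 = floor((28 + 13)/34) = 1.
  m_9 = 34*1 - 13 = 21, d_9 = (815 - 21^2)/34 = 374/34 = 11, a_9 = floor((28 + 21)/11) = 4.
  m_10 = 11*4 - 21 = 23, d_10 = (815 - 23^2)/11 = 286/11 = 26, a_10 = floor((28 + 23)/26) = 1.
  m_11 = 26*1 - 23 = 3, d_11 = (815 - 3^2)/26 = 806/26 = 31, a_11 = floor((28 + 3)/31) = 1.
  m_12 = 31*1 - 3 = 28, d_12 = (815 - 28^2)/31 = 31/31 = 1, a_12 = floor((28 + 28)/1) = 56.
  m_13 = 1*56 - 28 = 28, d_13 = (815 - 28^2)/1 = 31/1 = 31: (m_13, d_13) = (m_1, d_1) = (28, 31), so from here the quotients repeat a_1, ..., a_12; the period length is 12.
So sqrt(815) = [28; (1, 1, 4, 1, 2, 5, 2, 1, 4, 1, 1, 56)] with period length k = 12.
k is even, so the fundamental solution of x^2 - 815y^2 = 1 is (p_{k-1}, q_{k-1}) = (p_11, q_11); compute convergents through index 11.
Convergents (p_i = a_i*p_{i-1} + p_{i-2}, q_i = a_i*q_{i-1} + q_{i-2} with p_{-2}=0, p_{-1}=1, q_{-2}=1, q_{-1}=0):
  i=0: a_0=28, p_0 = 28*1 + 0 = 28, q_0 = 28*0 + 1 = 1.
  i=1: a_1=1, p_1 = 1*28 + 1 = 29, q_1 = 1*1 + 0 = 1.
  i=2: a_2=1, p_2 = 1*29 + 28 = 57, q_2 = 1*1 + 1 = 2.
  i=3: a_3=4, p_3 = 4*57 + 29 = 257, q_3 = 4*2 + 1 = 9.
  i=4: a_4=1, p_4 = 1*257 + 57 = 314, q_4 = 1*9 + 2 = 11.
  i=5: a_5=2, p_5 = 2*314 + 257 = 885, q_5 = 2*11 + 9 = 31.
  i=6: a_6=5, p_6 = 5*885 + 314 = 4739, q_6 = 5*31 + 11 = 166.
  i=7: a_7=2, p_7 = 2*4739 + 885 = 10363, q_7 = 2*166 + 31 = 363.
  i=8: a_8=1, p_8 = 1*10363 + 4739 = 15102, q_8 = 1*363 + 166 = 529.
  i=9: a_9=4, p_9 = 4*15102 + 10363 = 70771, q_9 = 4*529 + 363 = 2479.
  i=10: a_10=1, p_10 = 1*70771 + 15102 = 85873, q_10 = 1*2479 + 529 = 3008.
  i=11: a_11=1, p_11 = 1*85873 + 70771 = 156644, q_11 = 1*3008 + 2479 = 5487.
Check: 156644^2 - 815*5487^2 = 24537342736 - 24537342735 = 1, so (x, y) = (156644, 5487) solves the equation, and by the theorem it is the least positive solution.

(x, y) = (156644, 5487)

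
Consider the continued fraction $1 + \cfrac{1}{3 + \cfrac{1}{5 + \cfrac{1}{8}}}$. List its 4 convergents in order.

1/1, 4/3, 21/16, 172/131

Using the convergent recurrence p_i = a_i*p_{i-1} + p_{i-2}, q_i = a_i*q_{i-1} + q_{i-2} with p_{-2}=0, p_{-1}=1, q_{-2}=1, q_{-1}=0:
  i=0: a_0=1, p_0 = 1*1 + 0 = 1, q_0 = 1*0 + 1 = 1.
  i=1: a_1=3, p_1 = 3*1 + 1 = 4, q_1 = 3*1 + 0 = 3.
  i=2: a_2=5, p_2 = 5*4 + 1 = 21, q_2 = 5*3 + 1 = 16.
  i=3: a_3=8, p_3 = 8*21 + 4 = 172, q_3 = 8*16 + 3 = 131.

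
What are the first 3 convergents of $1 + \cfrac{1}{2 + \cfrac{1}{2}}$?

1/1, 3/2, 7/5

Using the convergent recurrence p_i = a_i*p_{i-1} + p_{i-2}, q_i = a_i*q_{i-1} + q_{i-2} with p_{-2}=0, p_{-1}=1, q_{-2}=1, q_{-1}=0:
  i=0: a_0=1, p_0 = 1*1 + 0 = 1, q_0 = 1*0 + 1 = 1.
  i=1: a_1=2, p_1 = 2*1 + 1 = 3, q_1 = 2*1 + 0 = 2.
  i=2: a_2=2, p_2 = 2*3 + 1 = 7, q_2 = 2*2 + 1 = 5.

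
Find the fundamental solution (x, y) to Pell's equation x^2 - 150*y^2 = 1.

First expand sqrt(150) as a continued fraction. With x_i = (sqrt(150) + m_i)/d_i and (m_0, d_0) = (0, 1): a_0 = floor(sqrt(150)) = 12, since 12^2 = 144 <= 150 < 169 = 13^2.
Iterate m_{i+1} = d_i*a_i - m_i, d_{i+1} = (150 - m_{i+1}^2)/d_i, a_{i+1} = floor((a_0 + m_{i+1})/d_{i+1}):
  m_1 = 1*12 - 0 = 12, d_1 = (150 - 12^2)/1 = 6/1 = 6, a_1 = floor((12 + 12)/6) = 4.
  m_2 = 6*4 - 12 = 12, d_2 = (150 - 12^2)/6 = 6/6 = 1, a_2 = floor((12 + 12)/1) = 24.
  m_3 = 1*24 - 12 = 12, d_3 = (150 - 12^2)/1 = 6/1 = 6: (m_3, d_3) = (m_1, d_1) = (12, 6), so from here the quotients repeat a_1, a_2; the period length is 2.
So sqrt(150) = [12; (4, 24)] with period length k = 2.
k is even, so the fundamental solution of x^2 - 150y^2 = 1 is (p_{k-1}, q_{k-1}) = (p_1, q_1); compute convergents through index 1.
Convergents (p_i = a_i*p_{i-1} + p_{i-2}, q_i = a_i*q_{i-1} + q_{i-2} with p_{-2}=0, p_{-1}=1, q_{-2}=1, q_{-1}=0):
  i=0: a_0=12, p_0 = 12*1 + 0 = 12, q_0 = 12*0 + 1 = 1.
  i=1: a_1=4, p_1 = 4*12 + 1 = 49, q_1 = 4*1 + 0 = 4.
Check: 49^2 - 150*4^2 = 2401 - 2400 = 1, so (x, y) = (49, 4) solves the equation, and by the theorem it is the least positive solution.

(x, y) = (49, 4)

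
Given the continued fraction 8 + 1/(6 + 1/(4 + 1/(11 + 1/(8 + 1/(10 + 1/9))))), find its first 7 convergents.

Using the convergent recurrence p_i = a_i*p_{i-1} + p_{i-2}, q_i = a_i*q_{i-1} + q_{i-2} with p_{-2}=0, p_{-1}=1, q_{-2}=1, q_{-1}=0:
  i=0: a_0=8, p_0 = 8*1 + 0 = 8, q_0 = 8*0 + 1 = 1.
  i=1: a_1=6, p_1 = 6*8 + 1 = 49, q_1 = 6*1 + 0 = 6.
  i=2: a_2=4, p_2 = 4*49 + 8 = 204, q_2 = 4*6 + 1 = 25.
  i=3: a_3=11, p_3 = 11*204 + 49 = 2293, q_3 = 11*25 + 6 = 281.
  i=4: a_4=8, p_4 = 8*2293 + 204 = 18548, q_4 = 8*281 + 25 = 2273.
  i=5: a_5=10, p_5 = 10*18548 + 2293 = 187773, q_5 = 10*2273 + 281 = 23011.
  i=6: a_6=9, p_6 = 9*187773 + 18548 = 1708505, q_6 = 9*23011 + 2273 = 209372.

8/1, 49/6, 204/25, 2293/281, 18548/2273, 187773/23011, 1708505/209372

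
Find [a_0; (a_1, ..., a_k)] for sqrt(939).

[30; (1, 1, 1, 4, 20, 4, 1, 1, 1, 60)]

Write x_i = (sqrt(939) + m_i)/d_i with (m_0, d_0) = (0, 1). a_0 = floor(sqrt(939)) = 30, since 30^2 = 900 <= 939 < 961 = 31^2.
Iterate m_{i+1} = d_i*a_i - m_i, d_{i+1} = (939 - m_{i+1}^2)/d_i, a_{i+1} = floor((a_0 + m_{i+1})/d_{i+1}):
  m_1 = 1*30 - 0 = 30, d_1 = (939 - 30^2)/1 = 39/1 = 39, a_1 = floor((30 + 30)/39) = 1.
  m_2 = 39*1 - 30 = 9, d_2 = (939 - 9^2)/39 = 858/39 = 22, a_2 = floor((30 + 9)/22) = 1.
  m_3 = 22*1 - 9 = 13, d_3 = (939 - 13^2)/22 = 770/22 = 35, a_3 = floor((30 + 13)/35) = 1.
  m_4 = 35*1 - 13 = 22, d_4 = (939 - 22^2)/35 = 455/35 = 13, a_4 = floor((30 + 22)/13) = 4.
  m_5 = 13*4 - 22 = 30, d_5 = (939 - 30^2)/13 = 39/13 = 3, a_5 = floor((30 + 30)/3) = 20.
  m_6 = 3*20 - 30 = 30, d_6 = (939 - 30^2)/3 = 39/3 = 13, a_6 = floor((30 + 30)/13) = 4.
  m_7 = 13*4 - 30 = 22, d_7 = (939 - 22^2)/13 = 455/13 = 35, a_7 = floor((30 + 22)/35) = 1.
  m_8 = 35*1 - 22 = 13, d_8 = (939 - 13^2)/35 = 770/35 = 22, a_8 = floor((30 + 13)/22) = 1.
  m_9 = 22*1 - 13 = 9, d_9 = (939 - 9^2)/22 = 858/22 = 39, a_9 = floor((30 + 9)/39) = 1.
  m_10 = 39*1 - 9 = 30, d_10 = (939 - 30^2)/39 = 39/39 = 1, a_10 = floor((30 + 30)/1) = 60.
  m_11 = 1*60 - 30 = 30, d_11 = (939 - 30^2)/1 = 39/1 = 39: (m_11, d_11) = (m_1, d_1) = (30, 39), so from here the quotients repeat a_1, ..., a_10; the period length is 10.
Hence the expansion of sqrt(939) is a_0 = 30 followed by the repeating block 1, 1, 1, 4, 20, 4, 1, 1, 1, 60 (period 10).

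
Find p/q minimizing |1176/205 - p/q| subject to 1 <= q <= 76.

Expand x = 1176/205 as a continued fraction with the Euclidean algorithm:
  1176 = 5*205 + 151, so a_0 = 5.
  205 = 1*151 + 54, so a_1 = 1.
  151 = 2*54 + 43, so a_2 = 2.
  54 = 1*43 + 11, so a_3 = 1.
  43 = 3*11 + 10, so a_4 = 3.
  11 = 1*10 + 1, so a_5 = 1.
  10 = 10*1 + 0, so a_6 = 10.
so x = [5; 1, 2, 1, 3, 1, 10].
Convergents (p_i = a_i*p_{i-1} + p_{i-2}, q_i = a_i*q_{i-1} + q_{i-2} with p_{-2}=0, p_{-1}=1, q_{-2}=1, q_{-1}=0), until the denominator exceeds 76:
  i=0: a_0=5, p_0 = 5*1 + 0 = 5, q_0 = 5*0 + 1 = 1.
  i=1: a_1=1, p_1 = 1*5 + 1 = 6, q_1 = 1*1 + 0 = 1.
  i=2: a_2=2, p_2 = 2*6 + 5 = 17, q_2 = 2*1 + 1 = 3.
  i=3: a_3=1, p_3 = 1*17 + 6 = 23, q_3 = 1*3 + 1 = 4.
  i=4: a_4=3, p_4 = 3*23 + 17 = 86, q_4 = 3*4 + 3 = 15.
  i=5: a_5=1, p_5 = 1*86 + 23 = 109, q_5 = 1*15 + 4 = 19.
  i=6: a_6=10, p_6 = 10*109 + 86 = 1176, q_6 = 10*19 + 15 = 205.
q_6 = 205 > 76, so the last convergent with denominator <= 76 is p_5/q_5 = 109/19.
The closest fraction with denominator <= 76 is either p_5/q_5 or the intermediate fraction (k*p_5 + p_4)/(k*q_5 + q_4) with the largest k >= 1 whose denominator stays <= 76; these approach x as k grows, and every other convergent or intermediate fraction in range is farther away.
Largest k: floor((76 - q_4)/q_5) = floor((76 - 15)/19) = 3.
That gives (3*109 + 86)/(3*19 + 15) = 413/72.
Compare the errors: |x - 109/19| = |1176*19 - 109*205|/(205*19) = 1/3895, and |x - 413/72| = |1176*72 - 413*205|/(205*72) = 7/14760.
Cross-multiplying, 1*14760 = 14760 < 27265 = 7*3895, so 1/3895 is smaller: the convergent 109/19 is closer to x than 413/72.

109/19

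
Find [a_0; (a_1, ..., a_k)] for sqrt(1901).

Write x_i = (sqrt(1901) + m_i)/d_i with (m_0, d_0) = (0, 1). a_0 = floor(sqrt(1901)) = 43, since 43^2 = 1849 <= 1901 < 1936 = 44^2.
Iterate m_{i+1} = d_i*a_i - m_i, d_{i+1} = (1901 - m_{i+1}^2)/d_i, a_{i+1} = floor((a_0 + m_{i+1})/d_{i+1}):
  m_1 = 1*43 - 0 = 43, d_1 = (1901 - 43^2)/1 = 52/1 = 52, a_1 = floor((43 + 43)/52) = 1.
  m_2 = 52*1 - 43 = 9, d_2 = (1901 - 9^2)/52 = 1820/52 = 35, a_2 = floor((43 + 9)/35) = 1.
  m_3 = 35*1 - 9 = 26, d_3 = (1901 - 26^2)/35 = 1225/35 = 35, a_3 = floor((43 + 26)/35) = 1.
  m_4 = 35*1 - 26 = 9, d_4 = (1901 - 9^2)/35 = 1820/35 = 52, a_4 = floor((43 + 9)/52) = 1.
  m_5 = 52*1 - 9 = 43, d_5 = (1901 - 43^2)/52 = 52/52 = 1, a_5 = floor((43 + 43)/1) = 86.
  m_6 = 1*86 - 43 = 43, d_6 = (1901 - 43^2)/1 = 52/1 = 52: (m_6, d_6) = (m_1, d_1) = (43, 52), so from here the quotients repeat a_1, ..., a_5; the period length is 5.
Hence the expansion of sqrt(1901) is a_0 = 43 followed by the repeating block 1, 1, 1, 1, 86 (period 5).

[43; (1, 1, 1, 1, 86)]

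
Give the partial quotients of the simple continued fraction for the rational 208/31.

[6; 1, 2, 2, 4]

Run the Euclidean algorithm on 208 and 31; the successive quotients are the partial quotients a_0, a_1, ... (each step inverts the fractional part left over by the previous one):
  208 = 6*31 + 22, so a_0 = 6.
  31 = 1*22 + 9, so a_1 = 1.
  22 = 2*9 + 4, so a_2 = 2.
  9 = 2*4 + 1, so a_3 = 2.
  4 = 4*1 + 0, so a_4 = 4.
The remainder reaches 0 after 5 divisions, so the expansion has 5 partial quotients, read off in order.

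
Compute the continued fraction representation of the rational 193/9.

Run the Euclidean algorithm on 193 and 9; the successive quotients are the partial quotients a_0, a_1, ... (each step inverts the fractional part left over by the previous one):
  193 = 21*9 + 4, so a_0 = 21.
  9 = 2*4 + 1, so a_1 = 2.
  4 = 4*1 + 0, so a_2 = 4.
The remainder reaches 0 after 3 divisions, so the expansion has 3 partial quotients, read off in order.

[21; 2, 4]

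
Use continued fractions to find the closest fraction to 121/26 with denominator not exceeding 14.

Expand x = 121/26 as a continued fraction with the Euclidean algorithm:
  121 = 4*26 + 17, so a_0 = 4.
  26 = 1*17 + 9, so a_1 = 1.
  17 = 1*9 + 8, so a_2 = 1.
  9 = 1*8 + 1, so a_3 = 1.
  8 = 8*1 + 0, so a_4 = 8.
so x = [4; 1, 1, 1, 8].
Convergents (p_i = a_i*p_{i-1} + p_{i-2}, q_i = a_i*q_{i-1} + q_{i-2} with p_{-2}=0, p_{-1}=1, q_{-2}=1, q_{-1}=0), until the denominator exceeds 14:
  i=0: a_0=4, p_0 = 4*1 + 0 = 4, q_0 = 4*0 + 1 = 1.
  i=1: a_1=1, p_1 = 1*4 + 1 = 5, q_1 = 1*1 + 0 = 1.
  i=2: a_2=1, p_2 = 1*5 + 4 = 9, q_2 = 1*1 + 1 = 2.
  i=3: a_3=1, p_3 = 1*9 + 5 = 14, q_3 = 1*2 + 1 = 3.
  i=4: a_4=8, p_4 = 8*14 + 9 = 121, q_4 = 8*3 + 2 = 26.
q_4 = 26 > 14, so the last convergent with denominator <= 14 is p_3/q_3 = 14/3.
The closest fraction with denominator <= 14 is either p_3/q_3 or the intermediate fraction (k*p_3 + p_2)/(k*q_3 + q_2) with the largest k >= 1 whose denominator stays <= 14; these approach x as k grows, and every other convergent or intermediate fraction in range is farther away.
Largest k: floor((14 - q_2)/q_3) = floor((14 - 2)/3) = 4.
That gives (4*14 + 9)/(4*3 + 2) = 65/14.
Compare the errors: |x - 14/3| = |121*3 - 14*26|/(26*3) = 1/78, and |x - 65/14| = |121*14 - 65*26|/(26*14) = 4/364.
Cross-multiplying, 4*78 = 312 < 364 = 1*364, so 4/364 is smaller: the intermediate fraction 65/14 is closer to x than 14/3.

65/14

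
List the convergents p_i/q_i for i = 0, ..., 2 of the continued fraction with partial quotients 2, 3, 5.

Using the convergent recurrence p_i = a_i*p_{i-1} + p_{i-2}, q_i = a_i*q_{i-1} + q_{i-2} with p_{-2}=0, p_{-1}=1, q_{-2}=1, q_{-1}=0:
  i=0: a_0=2, p_0 = 2*1 + 0 = 2, q_0 = 2*0 + 1 = 1.
  i=1: a_1=3, p_1 = 3*2 + 1 = 7, q_1 = 3*1 + 0 = 3.
  i=2: a_2=5, p_2 = 5*7 + 2 = 37, q_2 = 5*3 + 1 = 16.

2/1, 7/3, 37/16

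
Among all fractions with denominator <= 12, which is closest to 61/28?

24/11

Expand x = 61/28 as a continued fraction with the Euclidean algorithm:
  61 = 2*28 + 5, so a_0 = 2.
  28 = 5*5 + 3, so a_1 = 5.
  5 = 1*3 + 2, so a_2 = 1.
  3 = 1*2 + 1, so a_3 = 1.
  2 = 2*1 + 0, so a_4 = 2.
so x = [2; 5, 1, 1, 2].
Convergents (p_i = a_i*p_{i-1} + p_{i-2}, q_i = a_i*q_{i-1} + q_{i-2} with p_{-2}=0, p_{-1}=1, q_{-2}=1, q_{-1}=0), until the denominator exceeds 12:
  i=0: a_0=2, p_0 = 2*1 + 0 = 2, q_0 = 2*0 + 1 = 1.
  i=1: a_1=5, p_1 = 5*2 + 1 = 11, q_1 = 5*1 + 0 = 5.
  i=2: a_2=1, p_2 = 1*11 + 2 = 13, q_2 = 1*5 + 1 = 6.
  i=3: a_3=1, p_3 = 1*13 + 11 = 24, q_3 = 1*6 + 5 = 11.
  i=4: a_4=2, p_4 = 2*24 + 13 = 61, q_4 = 2*11 + 6 = 28.
q_4 = 28 > 12, so the last convergent with denominator <= 12 is p_3/q_3 = 24/11.
The closest fraction with denominator <= 12 is either p_3/q_3 or the intermediate fraction (k*p_3 + p_2)/(k*q_3 + q_2) with the largest k >= 1 whose denominator stays <= 12; these approach x as k grows, and every other convergent or intermediate fraction in range is farther away.
Largest k: floor((12 - q_2)/q_3) = floor((12 - 6)/11) = 0.
Since k = 0, no intermediate fraction beyond p_3/q_3 has denominator <= 12, so the convergent 24/11 is the closest (its error is |61*11 - 24*28|/(28*11) = 1/308).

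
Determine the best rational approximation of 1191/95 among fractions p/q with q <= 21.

163/13

Expand x = 1191/95 as a continued fraction with the Euclidean algorithm:
  1191 = 12*95 + 51, so a_0 = 12.
  95 = 1*51 + 44, so a_1 = 1.
  51 = 1*44 + 7, so a_2 = 1.
  44 = 6*7 + 2, so a_3 = 6.
  7 = 3*2 + 1, so a_4 = 3.
  2 = 2*1 + 0, so a_5 = 2.
so x = [12; 1, 1, 6, 3, 2].
Convergents (p_i = a_i*p_{i-1} + p_{i-2}, q_i = a_i*q_{i-1} + q_{i-2} with p_{-2}=0, p_{-1}=1, q_{-2}=1, q_{-1}=0), until the denominator exceeds 21:
  i=0: a_0=12, p_0 = 12*1 + 0 = 12, q_0 = 12*0 + 1 = 1.
  i=1: a_1=1, p_1 = 1*12 + 1 = 13, q_1 = 1*1 + 0 = 1.
  i=2: a_2=1, p_2 = 1*13 + 12 = 25, q_2 = 1*1 + 1 = 2.
  i=3: a_3=6, p_3 = 6*25 + 13 = 163, q_3 = 6*2 + 1 = 13.
  i=4: a_4=3, p_4 = 3*163 + 25 = 514, q_4 = 3*13 + 2 = 41.
q_4 = 41 > 21, so the last convergent with denominator <= 21 is p_3/q_3 = 163/13.
The closest fraction with denominator <= 21 is either p_3/q_3 or the intermediate fraction (k*p_3 + p_2)/(k*q_3 + q_2) with the largest k >= 1 whose denominator stays <= 21; these approach x as k grows, and every other convergent or intermediate fraction in range is farther away.
Largest k: floor((21 - q_2)/q_3) = floor((21 - 2)/13) = 1.
That gives (1*163 + 25)/(1*13 + 2) = 188/15.
Compare the errors: |x - 163/13| = |1191*13 - 163*95|/(95*13) = 2/1235, and |x - 188/15| = |1191*15 - 188*95|/(95*15) = 5/1425.
Cross-multiplying, 2*1425 = 2850 < 6175 = 5*1235, so 2/1235 is smaller: the convergent 163/13 is closer to x than 188/15.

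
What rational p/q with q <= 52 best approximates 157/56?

Expand x = 157/56 as a continued fraction with the Euclidean algorithm:
  157 = 2*56 + 45, so a_0 = 2.
  56 = 1*45 + 11, so a_1 = 1.
  45 = 4*11 + 1, so a_2 = 4.
  11 = 11*1 + 0, so a_3 = 11.
so x = [2; 1, 4, 11].
Convergents (p_i = a_i*p_{i-1} + p_{i-2}, q_i = a_i*q_{i-1} + q_{i-2} with p_{-2}=0, p_{-1}=1, q_{-2}=1, q_{-1}=0), until the denominator exceeds 52:
  i=0: a_0=2, p_0 = 2*1 + 0 = 2, q_0 = 2*0 + 1 = 1.
  i=1: a_1=1, p_1 = 1*2 + 1 = 3, q_1 = 1*1 + 0 = 1.
  i=2: a_2=4, p_2 = 4*3 + 2 = 14, q_2 = 4*1 + 1 = 5.
  i=3: a_3=11, p_3 = 11*14 + 3 = 157, q_3 = 11*5 + 1 = 56.
q_3 = 56 > 52, so the last convergent with denominator <= 52 is p_2/q_2 = 14/5.
The closest fraction with denominator <= 52 is either p_2/q_2 or the intermediate fraction (k*p_2 + p_1)/(k*q_2 + q_1) with the largest k >= 1 whose denominator stays <= 52; these approach x as k grows, and every other convergent or intermediate fraction in range is farther away.
Largest k: floor((52 - q_1)/q_2) = floor((52 - 1)/5) = 10.
That gives (10*14 + 3)/(10*5 + 1) = 143/51.
Compare the errors: |x - 14/5| = |157*5 - 14*56|/(56*5) = 1/280, and |x - 143/51| = |157*51 - 143*56|/(56*51) = 1/2856.
Cross-multiplying, 1*280 = 280 < 2856 = 1*2856, so 1/2856 is smaller: the intermediate fraction 143/51 is closer to x than 14/5.

143/51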